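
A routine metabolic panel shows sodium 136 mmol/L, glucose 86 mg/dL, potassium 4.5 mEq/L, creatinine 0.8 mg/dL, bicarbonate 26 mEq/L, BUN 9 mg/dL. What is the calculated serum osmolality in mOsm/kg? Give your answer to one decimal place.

Calculated osmolality = 2·Na + glucose/18 + BUN/2.8
= 2·136 + 86/18 + 9/2.8
= 272 + 4.78 + 3.21
= 279.99 mOsm/kg

280.0 mOsm/kg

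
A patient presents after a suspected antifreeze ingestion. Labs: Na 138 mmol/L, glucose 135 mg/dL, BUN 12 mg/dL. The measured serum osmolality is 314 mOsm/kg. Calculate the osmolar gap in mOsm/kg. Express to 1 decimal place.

26.2 mOsm/kg

Calculated osmolality = 2·Na + glucose/18 + BUN/2.8
= 2·138 + 135/18 + 12/2.8
= 276 + 7.50 + 4.29
= 287.79 mOsm/kg ≈ 287.8 mOsm/kg
Osmolar gap = measured − calculated = 314 − 287.8 = 26.2 mOsm/kg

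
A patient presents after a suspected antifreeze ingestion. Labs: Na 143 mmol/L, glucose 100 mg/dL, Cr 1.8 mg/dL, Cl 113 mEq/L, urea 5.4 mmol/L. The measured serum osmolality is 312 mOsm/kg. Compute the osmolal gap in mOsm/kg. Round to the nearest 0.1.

15.0 mOsm/kg

Calculated osmolality = 2·Na + glucose/18 + urea
= 2·143 + 100/18 + 5.4
= 286 + 5.56 + 5.40
= 296.96 mOsm/kg ≈ 297.0 mOsm/kg
Osmolar gap = measured − calculated = 312 − 297.0 = 15.0 mOsm/kg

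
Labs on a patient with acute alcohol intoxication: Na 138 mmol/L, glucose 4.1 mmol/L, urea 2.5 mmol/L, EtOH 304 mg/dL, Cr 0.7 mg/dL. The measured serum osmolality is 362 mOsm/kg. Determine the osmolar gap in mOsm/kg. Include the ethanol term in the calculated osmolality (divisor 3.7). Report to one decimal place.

Calculated osmolality = 2·Na + glucose + urea + ethanol/3.7
= 2·138 + 4.1 + 2.5 + 304/3.7
= 276 + 4.10 + 2.50 + 82.16
= 364.76 mOsm/kg ≈ 364.8 mOsm/kg
Osmolar gap = measured − calculated = 362 − 364.8 = -2.8 mOsm/kg

-2.8 mOsm/kg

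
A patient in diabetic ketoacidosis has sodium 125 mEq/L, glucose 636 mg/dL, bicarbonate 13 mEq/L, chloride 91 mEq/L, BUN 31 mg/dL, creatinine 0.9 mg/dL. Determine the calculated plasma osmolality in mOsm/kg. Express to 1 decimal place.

Calculated osmolality = 2·Na + glucose/18 + BUN/2.8
= 2·125 + 636/18 + 31/2.8
= 250 + 35.33 + 11.07
= 296.4 mOsm/kg

296.4 mOsm/kg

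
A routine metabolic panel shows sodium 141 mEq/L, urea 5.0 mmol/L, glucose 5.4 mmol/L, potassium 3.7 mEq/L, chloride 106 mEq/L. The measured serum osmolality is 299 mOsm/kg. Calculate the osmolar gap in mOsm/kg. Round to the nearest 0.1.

Calculated osmolality = 2·Na + glucose + urea
= 2·141 + 5.4 + 5
= 282 + 5.40 + 5
= 292.4 mOsm/kg ≈ 292.4 mOsm/kg
Osmolar gap = measured − calculated = 299 − 292.4 = 6.6 mOsm/kg

6.6 mOsm/kg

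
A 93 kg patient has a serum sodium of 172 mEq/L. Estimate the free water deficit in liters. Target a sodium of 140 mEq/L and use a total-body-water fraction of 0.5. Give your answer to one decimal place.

10.6 L

TBW = 0.5 · 93 = 46.5 L
Free water deficit = TBW · (Na/140 − 1)
= 46.5 · (172/140 − 1)
= 46.5 · 0.2286
= 10.63 L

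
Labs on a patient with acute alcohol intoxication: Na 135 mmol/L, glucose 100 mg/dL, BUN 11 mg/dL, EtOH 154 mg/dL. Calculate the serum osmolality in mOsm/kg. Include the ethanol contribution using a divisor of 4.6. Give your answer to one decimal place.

Calculated osmolality = 2·Na + glucose/18 + BUN/2.8 + ethanol/4.6
= 2·135 + 100/18 + 11/2.8 + 154/4.6
= 270 + 5.56 + 3.93 + 33.48
= 312.97 mOsm/kg

313.0 mOsm/kg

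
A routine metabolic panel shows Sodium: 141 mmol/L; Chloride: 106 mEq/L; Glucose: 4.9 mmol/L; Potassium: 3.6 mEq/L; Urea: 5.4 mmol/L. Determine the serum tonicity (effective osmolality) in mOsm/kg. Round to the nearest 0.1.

286.9 mOsm/kg

Effective osmolality excludes urea (freely permeant across cell membranes):
2·Na + glucose
= 2·141 + 4.9
= 282 + 4.9
= 286.9 mOsm/kg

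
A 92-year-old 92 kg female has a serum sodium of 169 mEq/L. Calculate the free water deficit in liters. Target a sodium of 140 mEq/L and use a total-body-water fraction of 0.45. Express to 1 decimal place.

8.6 L

TBW = 0.45 · 92 = 41.4 L
Free water deficit = TBW · (Na/140 − 1)
= 41.4 · (169/140 − 1)
= 41.4 · 0.2071
= 8.57 L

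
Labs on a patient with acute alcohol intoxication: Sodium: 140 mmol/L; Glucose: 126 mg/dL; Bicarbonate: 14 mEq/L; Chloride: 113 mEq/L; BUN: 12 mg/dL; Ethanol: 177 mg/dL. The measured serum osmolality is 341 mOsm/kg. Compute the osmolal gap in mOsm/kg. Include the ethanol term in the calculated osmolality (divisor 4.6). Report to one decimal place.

11.2 mOsm/kg

Calculated osmolality = 2·Na + glucose/18 + BUN/2.8 + ethanol/4.6
= 2·140 + 126/18 + 12/2.8 + 177/4.6
= 280 + 7 + 4.29 + 38.48
= 329.77 mOsm/kg ≈ 329.8 mOsm/kg
Osmolar gap = measured − calculated = 341 − 329.8 = 11.2 mOsm/kg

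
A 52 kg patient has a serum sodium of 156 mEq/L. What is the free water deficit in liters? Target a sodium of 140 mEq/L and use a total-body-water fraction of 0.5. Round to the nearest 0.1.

TBW = 0.5 · 52 = 26 L
Free water deficit = TBW · (Na/140 − 1)
= 26 · (156/140 − 1)
= 26 · 0.1143
= 2.97 L

3.0 L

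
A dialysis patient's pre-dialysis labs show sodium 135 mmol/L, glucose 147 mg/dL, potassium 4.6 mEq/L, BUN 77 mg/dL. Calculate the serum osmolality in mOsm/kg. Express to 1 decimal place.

Calculated osmolality = 2·Na + glucose/18 + BUN/2.8
= 2·135 + 147/18 + 77/2.8
= 270 + 8.17 + 27.50
= 305.67 mOsm/kg

305.7 mOsm/kg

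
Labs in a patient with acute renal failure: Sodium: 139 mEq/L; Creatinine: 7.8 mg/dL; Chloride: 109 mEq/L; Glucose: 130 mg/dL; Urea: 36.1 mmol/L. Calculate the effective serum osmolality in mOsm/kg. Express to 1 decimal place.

285.2 mOsm/kg

Effective osmolality excludes urea (freely permeant across cell membranes):
2·Na + glucose/18
= 2·139 + 130/18
= 278 + 7.22
= 285.22 mOsm/kg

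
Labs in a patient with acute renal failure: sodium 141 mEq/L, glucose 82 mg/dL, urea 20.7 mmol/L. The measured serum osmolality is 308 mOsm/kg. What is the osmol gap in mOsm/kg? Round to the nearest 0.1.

Calculated osmolality = 2·Na + glucose/18 + urea
= 2·141 + 82/18 + 20.7
= 282 + 4.56 + 20.70
= 307.26 mOsm/kg ≈ 307.3 mOsm/kg
Osmolar gap = measured − calculated = 308 − 307.3 = 0.7 mOsm/kg

0.7 mOsm/kg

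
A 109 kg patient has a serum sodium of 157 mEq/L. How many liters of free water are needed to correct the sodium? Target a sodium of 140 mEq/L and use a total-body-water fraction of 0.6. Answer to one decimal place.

TBW = 0.6 · 109 = 65.4 L
Free water deficit = TBW · (Na/140 − 1)
= 65.4 · (157/140 − 1)
= 65.4 · 0.1214
= 7.94 L

7.9 L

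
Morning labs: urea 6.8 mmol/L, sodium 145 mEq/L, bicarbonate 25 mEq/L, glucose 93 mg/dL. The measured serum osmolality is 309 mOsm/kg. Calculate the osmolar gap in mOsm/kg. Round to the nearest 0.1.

7.0 mOsm/kg

Calculated osmolality = 2·Na + glucose/18 + urea
= 2·145 + 93/18 + 6.8
= 290 + 5.17 + 6.80
= 301.97 mOsm/kg ≈ 302.0 mOsm/kg
Osmolar gap = measured − calculated = 309 − 302.0 = 7.0 mOsm/kg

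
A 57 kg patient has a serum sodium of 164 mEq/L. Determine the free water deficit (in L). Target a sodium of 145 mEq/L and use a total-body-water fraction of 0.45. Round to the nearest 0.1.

3.4 L

TBW = 0.45 · 57 = 25.65 L
Free water deficit = TBW · (Na/145 − 1)
= 25.65 · (164/145 − 1)
= 25.65 · 0.131
= 3.36 L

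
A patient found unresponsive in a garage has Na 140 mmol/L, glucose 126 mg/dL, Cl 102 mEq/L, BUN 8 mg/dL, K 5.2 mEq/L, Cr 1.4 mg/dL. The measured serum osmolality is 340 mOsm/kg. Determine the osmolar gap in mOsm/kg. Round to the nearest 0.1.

Calculated osmolality = 2·Na + glucose/18 + BUN/2.8
= 2·140 + 126/18 + 8/2.8
= 280 + 7 + 2.86
= 289.86 mOsm/kg ≈ 289.9 mOsm/kg
Osmolar gap = measured − calculated = 340 − 289.9 = 50.1 mOsm/kg

50.1 mOsm/kg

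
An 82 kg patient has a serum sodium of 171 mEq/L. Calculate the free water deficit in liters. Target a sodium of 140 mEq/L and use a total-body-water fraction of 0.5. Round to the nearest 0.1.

9.1 L

TBW = 0.5 · 82 = 41 L
Free water deficit = TBW · (Na/140 − 1)
= 41 · (171/140 − 1)
= 41 · 0.2214
= 9.08 L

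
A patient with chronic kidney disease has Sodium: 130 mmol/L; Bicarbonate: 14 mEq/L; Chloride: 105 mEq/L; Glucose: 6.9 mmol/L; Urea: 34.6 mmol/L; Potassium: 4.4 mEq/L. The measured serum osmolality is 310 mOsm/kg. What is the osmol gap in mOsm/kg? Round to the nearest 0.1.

8.5 mOsm/kg

Calculated osmolality = 2·Na + glucose + urea
= 2·130 + 6.9 + 34.6
= 260 + 6.90 + 34.60
= 301.5 mOsm/kg ≈ 301.5 mOsm/kg
Osmolar gap = measured − calculated = 310 − 301.5 = 8.5 mOsm/kg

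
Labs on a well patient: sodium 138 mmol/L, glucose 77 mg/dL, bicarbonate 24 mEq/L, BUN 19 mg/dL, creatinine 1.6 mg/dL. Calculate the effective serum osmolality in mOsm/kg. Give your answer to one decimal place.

Effective osmolality excludes urea (freely permeant across cell membranes):
2·Na + glucose/18
= 2·138 + 77/18
= 276 + 4.28
= 280.28 mOsm/kg

280.3 mOsm/kg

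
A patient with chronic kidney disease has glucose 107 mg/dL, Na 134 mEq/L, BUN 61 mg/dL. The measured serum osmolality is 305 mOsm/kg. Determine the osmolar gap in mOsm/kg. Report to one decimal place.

9.3 mOsm/kg

Calculated osmolality = 2·Na + glucose/18 + BUN/2.8
= 2·134 + 107/18 + 61/2.8
= 268 + 5.94 + 21.79
= 295.73 mOsm/kg ≈ 295.7 mOsm/kg
Osmolar gap = measured − calculated = 305 − 295.7 = 9.3 mOsm/kg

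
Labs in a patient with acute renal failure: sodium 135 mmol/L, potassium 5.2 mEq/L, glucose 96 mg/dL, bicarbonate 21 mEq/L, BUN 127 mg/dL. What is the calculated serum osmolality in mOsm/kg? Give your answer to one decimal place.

320.7 mOsm/kg

Calculated osmolality = 2·Na + glucose/18 + BUN/2.8
= 2·135 + 96/18 + 127/2.8
= 270 + 5.33 + 45.36
= 320.69 mOsm/kg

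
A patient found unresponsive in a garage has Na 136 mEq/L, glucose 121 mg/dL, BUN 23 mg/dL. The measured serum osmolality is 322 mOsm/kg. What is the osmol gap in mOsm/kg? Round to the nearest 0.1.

Calculated osmolality = 2·Na + glucose/18 + BUN/2.8
= 2·136 + 121/18 + 23/2.8
= 272 + 6.72 + 8.21
= 286.93 mOsm/kg ≈ 286.9 mOsm/kg
Osmolar gap = measured − calculated = 322 − 286.9 = 35.1 mOsm/kg

35.1 mOsm/kg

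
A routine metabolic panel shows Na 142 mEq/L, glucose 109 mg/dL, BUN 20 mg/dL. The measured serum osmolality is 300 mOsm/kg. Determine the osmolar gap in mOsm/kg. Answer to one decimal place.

Calculated osmolality = 2·Na + glucose/18 + BUN/2.8
= 2·142 + 109/18 + 20/2.8
= 284 + 6.06 + 7.14
= 297.2 mOsm/kg ≈ 297.2 mOsm/kg
Osmolar gap = measured − calculated = 300 − 297.2 = 2.8 mOsm/kg

2.8 mOsm/kg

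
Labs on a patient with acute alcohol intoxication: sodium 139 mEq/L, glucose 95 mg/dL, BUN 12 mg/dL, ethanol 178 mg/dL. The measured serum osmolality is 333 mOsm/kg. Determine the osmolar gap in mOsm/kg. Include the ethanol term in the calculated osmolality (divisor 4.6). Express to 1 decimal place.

Calculated osmolality = 2·Na + glucose/18 + BUN/2.8 + ethanol/4.6
= 2·139 + 95/18 + 12/2.8 + 178/4.6
= 278 + 5.28 + 4.29 + 38.70
= 326.27 mOsm/kg ≈ 326.3 mOsm/kg
Osmolar gap = measured − calculated = 333 − 326.3 = 6.7 mOsm/kg

6.7 mOsm/kg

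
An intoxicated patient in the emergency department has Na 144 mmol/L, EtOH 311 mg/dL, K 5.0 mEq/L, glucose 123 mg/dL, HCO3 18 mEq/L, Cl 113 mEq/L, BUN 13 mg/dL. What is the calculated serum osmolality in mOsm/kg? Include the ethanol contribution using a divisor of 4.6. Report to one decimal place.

Calculated osmolality = 2·Na + glucose/18 + BUN/2.8 + ethanol/4.6
= 2·144 + 123/18 + 13/2.8 + 311/4.6
= 288 + 6.83 + 4.64 + 67.61
= 367.08 mOsm/kg

367.1 mOsm/kg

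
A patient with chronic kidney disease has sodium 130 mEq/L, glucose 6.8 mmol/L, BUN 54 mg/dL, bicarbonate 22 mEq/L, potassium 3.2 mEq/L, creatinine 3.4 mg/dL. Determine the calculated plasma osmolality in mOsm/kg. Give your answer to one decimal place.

286.1 mOsm/kg

Calculated osmolality = 2·Na + glucose + BUN/2.8
= 2·130 + 6.8 + 54/2.8
= 260 + 6.80 + 19.29
= 286.09 mOsm/kg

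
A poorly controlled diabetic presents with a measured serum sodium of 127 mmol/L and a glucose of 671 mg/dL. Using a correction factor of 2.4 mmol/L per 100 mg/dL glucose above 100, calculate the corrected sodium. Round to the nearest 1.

141 mmol/L

Corrected Na = measured Na + 2.4 · (glucose − 100)/100
= 127 + 2.4 · (671 − 100)/100
= 127 + 13.7
= 140.7 mmol/L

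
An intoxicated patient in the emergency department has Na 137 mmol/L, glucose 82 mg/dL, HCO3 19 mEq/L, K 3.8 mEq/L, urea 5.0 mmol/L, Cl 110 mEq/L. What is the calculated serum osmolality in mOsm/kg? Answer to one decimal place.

283.6 mOsm/kg

Calculated osmolality = 2·Na + glucose/18 + urea
= 2·137 + 82/18 + 5
= 274 + 4.56 + 5
= 283.56 mOsm/kg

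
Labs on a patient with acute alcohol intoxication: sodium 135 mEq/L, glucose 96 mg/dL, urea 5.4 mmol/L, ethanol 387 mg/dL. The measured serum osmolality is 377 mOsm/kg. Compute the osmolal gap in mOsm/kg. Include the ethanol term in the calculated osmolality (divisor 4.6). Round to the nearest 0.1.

Calculated osmolality = 2·Na + glucose/18 + urea + ethanol/4.6
= 2·135 + 96/18 + 5.4 + 387/4.6
= 270 + 5.33 + 5.40 + 84.13
= 364.86 mOsm/kg ≈ 364.9 mOsm/kg
Osmolar gap = measured − calculated = 377 − 364.9 = 12.1 mOsm/kg

12.1 mOsm/kg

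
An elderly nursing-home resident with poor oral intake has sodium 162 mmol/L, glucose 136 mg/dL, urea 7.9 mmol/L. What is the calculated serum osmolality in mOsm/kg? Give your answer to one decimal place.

Calculated osmolality = 2·Na + glucose/18 + urea
= 2·162 + 136/18 + 7.9
= 324 + 7.56 + 7.90
= 339.46 mOsm/kg

339.5 mOsm/kg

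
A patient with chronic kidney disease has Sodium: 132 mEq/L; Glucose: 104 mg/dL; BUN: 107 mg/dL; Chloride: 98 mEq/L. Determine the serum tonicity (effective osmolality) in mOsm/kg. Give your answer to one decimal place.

269.8 mOsm/kg

Effective osmolality excludes urea (freely permeant across cell membranes):
2·Na + glucose/18
= 2·132 + 104/18
= 264 + 5.78
= 269.78 mOsm/kg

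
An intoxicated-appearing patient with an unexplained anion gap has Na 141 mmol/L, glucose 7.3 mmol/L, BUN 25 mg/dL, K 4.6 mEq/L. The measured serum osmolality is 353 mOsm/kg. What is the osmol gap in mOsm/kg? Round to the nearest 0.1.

54.8 mOsm/kg

Calculated osmolality = 2·Na + glucose + BUN/2.8
= 2·141 + 7.3 + 25/2.8
= 282 + 7.30 + 8.93
= 298.23 mOsm/kg ≈ 298.2 mOsm/kg
Osmolar gap = measured − calculated = 353 − 298.2 = 54.8 mOsm/kg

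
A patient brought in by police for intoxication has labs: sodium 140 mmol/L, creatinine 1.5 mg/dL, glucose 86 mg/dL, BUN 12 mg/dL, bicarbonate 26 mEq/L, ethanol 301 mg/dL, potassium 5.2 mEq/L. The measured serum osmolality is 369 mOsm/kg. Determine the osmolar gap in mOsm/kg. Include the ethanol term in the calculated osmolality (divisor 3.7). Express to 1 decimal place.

Calculated osmolality = 2·Na + glucose/18 + BUN/2.8 + ethanol/3.7
= 2·140 + 86/18 + 12/2.8 + 301/3.7
= 280 + 4.78 + 4.29 + 81.35
= 370.42 mOsm/kg ≈ 370.4 mOsm/kg
Osmolar gap = measured − calculated = 369 − 370.4 = -1.4 mOsm/kg

-1.4 mOsm/kg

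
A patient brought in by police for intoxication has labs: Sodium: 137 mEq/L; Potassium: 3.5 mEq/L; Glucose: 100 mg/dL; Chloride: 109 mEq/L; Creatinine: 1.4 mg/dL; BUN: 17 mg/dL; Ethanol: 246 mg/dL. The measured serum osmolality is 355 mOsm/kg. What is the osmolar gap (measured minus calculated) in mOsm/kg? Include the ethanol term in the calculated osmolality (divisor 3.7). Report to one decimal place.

Calculated osmolality = 2·Na + glucose/18 + BUN/2.8 + ethanol/3.7
= 2·137 + 100/18 + 17/2.8 + 246/3.7
= 274 + 5.56 + 6.07 + 66.49
= 352.12 mOsm/kg ≈ 352.1 mOsm/kg
Osmolar gap = measured − calculated = 355 − 352.1 = 2.9 mOsm/kg

2.9 mOsm/kg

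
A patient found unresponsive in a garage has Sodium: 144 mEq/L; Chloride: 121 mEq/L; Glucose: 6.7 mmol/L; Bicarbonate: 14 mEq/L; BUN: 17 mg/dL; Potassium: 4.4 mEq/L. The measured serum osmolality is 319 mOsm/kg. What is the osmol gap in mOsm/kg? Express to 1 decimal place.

18.2 mOsm/kg

Calculated osmolality = 2·Na + glucose + BUN/2.8
= 2·144 + 6.7 + 17/2.8
= 288 + 6.70 + 6.07
= 300.77 mOsm/kg ≈ 300.8 mOsm/kg
Osmolar gap = measured − calculated = 319 − 300.8 = 18.2 mOsm/kg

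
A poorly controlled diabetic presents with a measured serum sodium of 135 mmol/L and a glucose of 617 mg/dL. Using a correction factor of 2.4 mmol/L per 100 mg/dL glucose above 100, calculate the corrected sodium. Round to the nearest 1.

Corrected Na = measured Na + 2.4 · (glucose − 100)/100
= 135 + 2.4 · (617 − 100)/100
= 135 + 12.4
= 147.4 mmol/L

147 mmol/L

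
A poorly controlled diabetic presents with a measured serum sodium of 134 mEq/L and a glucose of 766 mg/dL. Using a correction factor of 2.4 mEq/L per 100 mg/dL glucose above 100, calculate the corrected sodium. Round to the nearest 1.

150 mEq/L

Corrected Na = measured Na + 2.4 · (glucose − 100)/100
= 134 + 2.4 · (766 − 100)/100
= 134 + 16
= 150 mEq/L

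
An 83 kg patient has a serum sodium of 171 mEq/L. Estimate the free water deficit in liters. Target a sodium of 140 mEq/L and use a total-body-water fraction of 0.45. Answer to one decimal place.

8.3 L

TBW = 0.45 · 83 = 37.35 L
Free water deficit = TBW · (Na/140 − 1)
= 37.35 · (171/140 − 1)
= 37.35 · 0.2214
= 8.27 L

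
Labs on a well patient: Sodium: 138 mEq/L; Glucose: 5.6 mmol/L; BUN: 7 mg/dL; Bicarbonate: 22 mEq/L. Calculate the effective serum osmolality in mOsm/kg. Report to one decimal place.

Effective osmolality excludes urea (freely permeant across cell membranes):
2·Na + glucose
= 2·138 + 5.6
= 276 + 5.6
= 281.6 mOsm/kg

281.6 mOsm/kg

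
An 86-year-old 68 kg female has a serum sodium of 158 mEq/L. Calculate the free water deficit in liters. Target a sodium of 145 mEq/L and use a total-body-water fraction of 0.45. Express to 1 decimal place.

2.7 L

TBW = 0.45 · 68 = 30.6 L
Free water deficit = TBW · (Na/145 − 1)
= 30.6 · (158/145 − 1)
= 30.6 · 0.0897
= 2.74 L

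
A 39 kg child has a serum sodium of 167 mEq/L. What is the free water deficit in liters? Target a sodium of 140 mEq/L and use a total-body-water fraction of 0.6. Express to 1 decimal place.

4.5 L

TBW = 0.6 · 39 = 23.4 L
Free water deficit = TBW · (Na/140 − 1)
= 23.4 · (167/140 − 1)
= 23.4 · 0.1929
= 4.51 L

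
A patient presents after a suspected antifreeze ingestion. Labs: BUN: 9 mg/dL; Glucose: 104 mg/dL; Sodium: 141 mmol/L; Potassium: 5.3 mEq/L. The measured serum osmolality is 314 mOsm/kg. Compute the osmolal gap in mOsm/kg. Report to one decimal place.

23.0 mOsm/kg

Calculated osmolality = 2·Na + glucose/18 + BUN/2.8
= 2·141 + 104/18 + 9/2.8
= 282 + 5.78 + 3.21
= 290.99 mOsm/kg ≈ 291.0 mOsm/kg
Osmolar gap = measured − calculated = 314 − 291.0 = 23.0 mOsm/kg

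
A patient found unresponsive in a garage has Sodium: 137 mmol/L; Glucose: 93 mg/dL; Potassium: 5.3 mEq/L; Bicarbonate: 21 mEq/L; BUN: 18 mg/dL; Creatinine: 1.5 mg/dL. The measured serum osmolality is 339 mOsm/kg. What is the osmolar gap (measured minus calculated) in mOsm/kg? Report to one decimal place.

Calculated osmolality = 2·Na + glucose/18 + BUN/2.8
= 2·137 + 93/18 + 18/2.8
= 274 + 5.17 + 6.43
= 285.6 mOsm/kg ≈ 285.6 mOsm/kg
Osmolar gap = measured − calculated = 339 − 285.6 = 53.4 mOsm/kg

53.4 mOsm/kg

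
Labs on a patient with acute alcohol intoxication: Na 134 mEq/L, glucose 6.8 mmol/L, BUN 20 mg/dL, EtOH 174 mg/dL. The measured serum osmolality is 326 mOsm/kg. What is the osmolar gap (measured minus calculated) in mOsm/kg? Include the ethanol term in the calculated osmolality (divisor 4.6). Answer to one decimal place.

Calculated osmolality = 2·Na + glucose + BUN/2.8 + ethanol/4.6
= 2·134 + 6.8 + 20/2.8 + 174/4.6
= 268 + 6.80 + 7.14 + 37.83
= 319.77 mOsm/kg ≈ 319.8 mOsm/kg
Osmolar gap = measured − calculated = 326 − 319.8 = 6.2 mOsm/kg

6.2 mOsm/kg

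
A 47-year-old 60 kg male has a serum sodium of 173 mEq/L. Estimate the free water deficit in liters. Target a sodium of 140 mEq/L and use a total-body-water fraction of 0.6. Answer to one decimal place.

TBW = 0.6 · 60 = 36 L
Free water deficit = TBW · (Na/140 − 1)
= 36 · (173/140 − 1)
= 36 · 0.2357
= 8.49 L

8.5 L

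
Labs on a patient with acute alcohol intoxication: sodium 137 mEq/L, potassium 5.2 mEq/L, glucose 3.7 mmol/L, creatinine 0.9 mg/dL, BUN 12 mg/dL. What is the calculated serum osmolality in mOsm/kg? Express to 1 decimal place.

Calculated osmolality = 2·Na + glucose + BUN/2.8
= 2·137 + 3.7 + 12/2.8
= 274 + 3.70 + 4.29
= 281.99 mOsm/kg

282.0 mOsm/kg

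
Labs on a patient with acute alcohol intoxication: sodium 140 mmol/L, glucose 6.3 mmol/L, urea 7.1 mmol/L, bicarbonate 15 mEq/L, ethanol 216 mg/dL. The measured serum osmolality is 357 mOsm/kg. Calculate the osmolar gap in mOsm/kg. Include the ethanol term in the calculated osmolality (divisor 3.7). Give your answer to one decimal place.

5.2 mOsm/kg

Calculated osmolality = 2·Na + glucose + urea + ethanol/3.7
= 2·140 + 6.3 + 7.1 + 216/3.7
= 280 + 6.30 + 7.10 + 58.38
= 351.78 mOsm/kg ≈ 351.8 mOsm/kg
Osmolar gap = measured − calculated = 357 − 351.8 = 5.2 mOsm/kg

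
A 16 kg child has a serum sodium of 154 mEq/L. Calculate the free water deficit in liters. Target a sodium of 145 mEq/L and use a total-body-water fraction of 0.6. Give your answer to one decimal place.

TBW = 0.6 · 16 = 9.6 L
Free water deficit = TBW · (Na/145 − 1)
= 9.6 · (154/145 − 1)
= 9.6 · 0.0621
= 0.6 L

0.6 L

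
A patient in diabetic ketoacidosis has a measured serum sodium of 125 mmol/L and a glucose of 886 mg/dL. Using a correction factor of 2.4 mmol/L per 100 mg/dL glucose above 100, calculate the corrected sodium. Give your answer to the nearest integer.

144 mmol/L

Corrected Na = measured Na + 2.4 · (glucose − 100)/100
= 125 + 2.4 · (886 − 100)/100
= 125 + 18.9
= 143.9 mmol/L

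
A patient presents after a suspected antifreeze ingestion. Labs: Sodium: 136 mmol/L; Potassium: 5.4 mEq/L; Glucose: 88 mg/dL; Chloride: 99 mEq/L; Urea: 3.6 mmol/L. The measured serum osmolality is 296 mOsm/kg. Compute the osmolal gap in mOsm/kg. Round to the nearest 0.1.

15.5 mOsm/kg

Calculated osmolality = 2·Na + glucose/18 + urea
= 2·136 + 88/18 + 3.6
= 272 + 4.89 + 3.60
= 280.49 mOsm/kg ≈ 280.5 mOsm/kg
Osmolar gap = measured − calculated = 296 − 280.5 = 15.5 mOsm/kg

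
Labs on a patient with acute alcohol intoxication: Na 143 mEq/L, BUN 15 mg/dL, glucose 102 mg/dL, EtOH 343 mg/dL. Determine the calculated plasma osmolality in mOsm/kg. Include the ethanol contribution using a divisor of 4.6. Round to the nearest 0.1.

Calculated osmolality = 2·Na + glucose/18 + BUN/2.8 + ethanol/4.6
= 2·143 + 102/18 + 15/2.8 + 343/4.6
= 286 + 5.67 + 5.36 + 74.57
= 371.6 mOsm/kg

371.6 mOsm/kg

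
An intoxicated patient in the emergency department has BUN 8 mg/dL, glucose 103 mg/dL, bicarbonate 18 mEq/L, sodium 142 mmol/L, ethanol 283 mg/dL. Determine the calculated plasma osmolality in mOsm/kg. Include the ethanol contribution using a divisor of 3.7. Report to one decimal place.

Calculated osmolality = 2·Na + glucose/18 + BUN/2.8 + ethanol/3.7
= 2·142 + 103/18 + 8/2.8 + 283/3.7
= 284 + 5.72 + 2.86 + 76.49
= 369.07 mOsm/kg

369.1 mOsm/kg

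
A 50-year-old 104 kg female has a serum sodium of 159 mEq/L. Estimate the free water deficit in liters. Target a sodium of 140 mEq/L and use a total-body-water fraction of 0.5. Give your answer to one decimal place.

7.1 L

TBW = 0.5 · 104 = 52 L
Free water deficit = TBW · (Na/140 − 1)
= 52 · (159/140 − 1)
= 52 · 0.1357
= 7.06 L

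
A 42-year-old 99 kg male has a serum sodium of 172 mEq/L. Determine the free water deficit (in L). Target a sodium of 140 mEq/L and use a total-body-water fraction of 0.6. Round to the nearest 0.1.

13.6 L

TBW = 0.6 · 99 = 59.4 L
Free water deficit = TBW · (Na/140 − 1)
= 59.4 · (172/140 − 1)
= 59.4 · 0.2286
= 13.58 L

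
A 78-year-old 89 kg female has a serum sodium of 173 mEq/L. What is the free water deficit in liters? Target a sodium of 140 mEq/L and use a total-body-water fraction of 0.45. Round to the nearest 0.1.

TBW = 0.45 · 89 = 40.05 L
Free water deficit = TBW · (Na/140 − 1)
= 40.05 · (173/140 − 1)
= 40.05 · 0.2357
= 9.44 L

9.4 L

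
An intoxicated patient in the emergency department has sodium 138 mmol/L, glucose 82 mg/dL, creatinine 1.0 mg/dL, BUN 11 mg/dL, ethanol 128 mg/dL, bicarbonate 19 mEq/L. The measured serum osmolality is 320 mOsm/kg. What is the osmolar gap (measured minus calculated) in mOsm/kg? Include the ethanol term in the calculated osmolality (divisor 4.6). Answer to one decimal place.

7.7 mOsm/kg

Calculated osmolality = 2·Na + glucose/18 + BUN/2.8 + ethanol/4.6
= 2·138 + 82/18 + 11/2.8 + 128/4.6
= 276 + 4.56 + 3.93 + 27.83
= 312.32 mOsm/kg ≈ 312.3 mOsm/kg
Osmolar gap = measured − calculated = 320 − 312.3 = 7.7 mOsm/kg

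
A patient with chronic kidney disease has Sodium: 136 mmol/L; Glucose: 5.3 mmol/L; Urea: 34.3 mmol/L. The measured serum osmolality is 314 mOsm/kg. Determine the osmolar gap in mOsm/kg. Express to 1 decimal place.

2.4 mOsm/kg

Calculated osmolality = 2·Na + glucose + urea
= 2·136 + 5.3 + 34.3
= 272 + 5.30 + 34.30
= 311.6 mOsm/kg ≈ 311.6 mOsm/kg
Osmolar gap = measured − calculated = 314 − 311.6 = 2.4 mOsm/kg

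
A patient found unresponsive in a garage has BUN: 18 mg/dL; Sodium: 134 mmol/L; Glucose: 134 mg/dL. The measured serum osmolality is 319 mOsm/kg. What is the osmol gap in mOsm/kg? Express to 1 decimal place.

Calculated osmolality = 2·Na + glucose/18 + BUN/2.8
= 2·134 + 134/18 + 18/2.8
= 268 + 7.44 + 6.43
= 281.87 mOsm/kg ≈ 281.9 mOsm/kg
Osmolar gap = measured − calculated = 319 − 281.9 = 37.1 mOsm/kg

37.1 mOsm/kg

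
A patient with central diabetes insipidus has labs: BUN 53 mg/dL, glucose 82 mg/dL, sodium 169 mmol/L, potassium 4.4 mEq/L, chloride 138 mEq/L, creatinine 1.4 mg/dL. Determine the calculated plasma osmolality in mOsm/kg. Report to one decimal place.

361.5 mOsm/kg

Calculated osmolality = 2·Na + glucose/18 + BUN/2.8
= 2·169 + 82/18 + 53/2.8
= 338 + 4.56 + 18.93
= 361.49 mOsm/kg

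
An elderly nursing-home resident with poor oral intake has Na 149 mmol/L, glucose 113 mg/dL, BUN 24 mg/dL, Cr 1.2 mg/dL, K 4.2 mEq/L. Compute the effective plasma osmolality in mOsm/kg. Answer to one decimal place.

Effective osmolality excludes urea (freely permeant across cell membranes):
2·Na + glucose/18
= 2·149 + 113/18
= 298 + 6.28
= 304.28 mOsm/kg

304.3 mOsm/kg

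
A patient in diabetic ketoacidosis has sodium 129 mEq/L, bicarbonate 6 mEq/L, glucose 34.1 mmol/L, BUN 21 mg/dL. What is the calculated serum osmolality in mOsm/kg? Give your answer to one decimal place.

299.6 mOsm/kg

Calculated osmolality = 2·Na + glucose + BUN/2.8
= 2·129 + 34.1 + 21/2.8
= 258 + 34.10 + 7.50
= 299.6 mOsm/kg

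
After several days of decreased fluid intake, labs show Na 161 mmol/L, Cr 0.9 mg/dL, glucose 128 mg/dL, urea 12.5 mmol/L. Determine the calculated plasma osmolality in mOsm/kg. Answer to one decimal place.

Calculated osmolality = 2·Na + glucose/18 + urea
= 2·161 + 128/18 + 12.5
= 322 + 7.11 + 12.50
= 341.61 mOsm/kg

341.6 mOsm/kg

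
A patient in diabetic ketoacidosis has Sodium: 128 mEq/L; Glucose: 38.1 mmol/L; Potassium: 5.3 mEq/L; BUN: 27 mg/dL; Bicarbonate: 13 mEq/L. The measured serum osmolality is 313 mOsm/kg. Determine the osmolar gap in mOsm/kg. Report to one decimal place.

9.3 mOsm/kg

Calculated osmolality = 2·Na + glucose + BUN/2.8
= 2·128 + 38.1 + 27/2.8
= 256 + 38.10 + 9.64
= 303.74 mOsm/kg ≈ 303.7 mOsm/kg
Osmolar gap = measured − calculated = 313 − 303.7 = 9.3 mOsm/kg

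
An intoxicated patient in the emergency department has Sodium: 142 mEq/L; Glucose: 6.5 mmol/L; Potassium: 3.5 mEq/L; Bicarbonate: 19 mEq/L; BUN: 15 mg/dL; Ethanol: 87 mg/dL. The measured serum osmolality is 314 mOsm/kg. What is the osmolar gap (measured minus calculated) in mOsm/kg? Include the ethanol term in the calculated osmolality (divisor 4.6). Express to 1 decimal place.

-0.8 mOsm/kg

Calculated osmolality = 2·Na + glucose + BUN/2.8 + ethanol/4.6
= 2·142 + 6.5 + 15/2.8 + 87/4.6
= 284 + 6.50 + 5.36 + 18.91
= 314.77 mOsm/kg ≈ 314.8 mOsm/kg
Osmolar gap = measured − calculated = 314 − 314.8 = -0.8 mOsm/kg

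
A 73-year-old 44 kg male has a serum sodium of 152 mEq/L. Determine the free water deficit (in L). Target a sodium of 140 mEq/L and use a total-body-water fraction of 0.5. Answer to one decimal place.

TBW = 0.5 · 44 = 22 L
Free water deficit = TBW · (Na/140 − 1)
= 22 · (152/140 − 1)
= 22 · 0.0857
= 1.89 L

1.9 L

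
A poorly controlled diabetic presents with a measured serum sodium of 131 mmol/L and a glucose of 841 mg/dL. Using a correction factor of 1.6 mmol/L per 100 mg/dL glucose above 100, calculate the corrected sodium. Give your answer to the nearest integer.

143 mmol/L

Corrected Na = measured Na + 1.6 · (glucose − 100)/100
= 131 + 1.6 · (841 − 100)/100
= 131 + 11.9
= 142.9 mmol/L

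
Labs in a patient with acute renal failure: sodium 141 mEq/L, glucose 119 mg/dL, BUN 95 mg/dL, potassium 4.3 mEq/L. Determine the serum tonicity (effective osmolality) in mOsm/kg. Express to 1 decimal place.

288.6 mOsm/kg

Effective osmolality excludes urea (freely permeant across cell membranes):
2·Na + glucose/18
= 2·141 + 119/18
= 282 + 6.61
= 288.61 mOsm/kg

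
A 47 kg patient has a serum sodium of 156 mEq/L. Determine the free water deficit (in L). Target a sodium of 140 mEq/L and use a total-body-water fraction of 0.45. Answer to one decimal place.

2.4 L

TBW = 0.45 · 47 = 21.15 L
Free water deficit = TBW · (Na/140 − 1)
= 21.15 · (156/140 − 1)
= 21.15 · 0.1143
= 2.42 L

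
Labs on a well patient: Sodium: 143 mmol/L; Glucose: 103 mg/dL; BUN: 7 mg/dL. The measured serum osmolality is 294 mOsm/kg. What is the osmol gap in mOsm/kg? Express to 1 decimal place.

Calculated osmolality = 2·Na + glucose/18 + BUN/2.8
= 2·143 + 103/18 + 7/2.8
= 286 + 5.72 + 2.50
= 294.22 mOsm/kg ≈ 294.2 mOsm/kg
Osmolar gap = measured − calculated = 294 − 294.2 = -0.2 mOsm/kg

-0.2 mOsm/kg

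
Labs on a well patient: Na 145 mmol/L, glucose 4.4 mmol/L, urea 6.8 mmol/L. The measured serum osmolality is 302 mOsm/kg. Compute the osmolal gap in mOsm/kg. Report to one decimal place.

Calculated osmolality = 2·Na + glucose + urea
= 2·145 + 4.4 + 6.8
= 290 + 4.40 + 6.80
= 301.2 mOsm/kg ≈ 301.2 mOsm/kg
Osmolar gap = measured − calculated = 302 − 301.2 = 0.8 mOsm/kg

0.8 mOsm/kg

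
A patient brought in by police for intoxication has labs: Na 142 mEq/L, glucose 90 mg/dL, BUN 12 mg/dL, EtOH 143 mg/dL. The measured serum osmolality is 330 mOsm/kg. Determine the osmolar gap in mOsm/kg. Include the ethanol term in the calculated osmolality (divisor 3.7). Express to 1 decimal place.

Calculated osmolality = 2·Na + glucose/18 + BUN/2.8 + ethanol/3.7
= 2·142 + 90/18 + 12/2.8 + 143/3.7
= 284 + 5 + 4.29 + 38.65
= 331.94 mOsm/kg ≈ 331.9 mOsm/kg
Osmolar gap = measured − calculated = 330 − 331.9 = -1.9 mOsm/kg

-1.9 mOsm/kg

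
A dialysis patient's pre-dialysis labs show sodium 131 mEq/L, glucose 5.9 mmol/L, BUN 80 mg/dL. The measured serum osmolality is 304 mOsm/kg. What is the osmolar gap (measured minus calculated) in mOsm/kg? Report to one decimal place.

Calculated osmolality = 2·Na + glucose + BUN/2.8
= 2·131 + 5.9 + 80/2.8
= 262 + 5.90 + 28.57
= 296.47 mOsm/kg ≈ 296.5 mOsm/kg
Osmolar gap = measured − calculated = 304 − 296.5 = 7.5 mOsm/kg

7.5 mOsm/kg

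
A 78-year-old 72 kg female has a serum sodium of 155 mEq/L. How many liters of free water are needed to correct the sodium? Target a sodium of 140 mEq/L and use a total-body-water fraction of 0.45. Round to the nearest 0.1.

3.5 L

TBW = 0.45 · 72 = 32.4 L
Free water deficit = TBW · (Na/140 − 1)
= 32.4 · (155/140 − 1)
= 32.4 · 0.1071
= 3.47 L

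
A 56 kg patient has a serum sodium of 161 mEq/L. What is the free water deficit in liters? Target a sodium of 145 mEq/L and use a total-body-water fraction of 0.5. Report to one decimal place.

TBW = 0.5 · 56 = 28 L
Free water deficit = TBW · (Na/145 − 1)
= 28 · (161/145 − 1)
= 28 · 0.1103
= 3.09 L

3.1 L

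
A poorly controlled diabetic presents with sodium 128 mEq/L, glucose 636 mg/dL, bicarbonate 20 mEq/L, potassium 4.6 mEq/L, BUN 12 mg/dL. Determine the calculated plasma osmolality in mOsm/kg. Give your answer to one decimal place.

295.6 mOsm/kg

Calculated osmolality = 2·Na + glucose/18 + BUN/2.8
= 2·128 + 636/18 + 12/2.8
= 256 + 35.33 + 4.29
= 295.62 mOsm/kg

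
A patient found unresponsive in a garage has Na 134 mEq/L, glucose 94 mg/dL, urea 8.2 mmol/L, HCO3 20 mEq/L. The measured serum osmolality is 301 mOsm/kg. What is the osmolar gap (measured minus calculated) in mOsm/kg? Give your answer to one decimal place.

19.6 mOsm/kg

Calculated osmolality = 2·Na + glucose/18 + urea
= 2·134 + 94/18 + 8.2
= 268 + 5.22 + 8.20
= 281.42 mOsm/kg ≈ 281.4 mOsm/kg
Osmolar gap = measured − calculated = 301 − 281.4 = 19.6 mOsm/kg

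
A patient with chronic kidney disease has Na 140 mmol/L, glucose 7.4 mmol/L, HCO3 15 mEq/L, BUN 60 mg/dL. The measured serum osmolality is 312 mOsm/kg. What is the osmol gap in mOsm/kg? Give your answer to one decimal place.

3.2 mOsm/kg

Calculated osmolality = 2·Na + glucose + BUN/2.8
= 2·140 + 7.4 + 60/2.8
= 280 + 7.40 + 21.43
= 308.83 mOsm/kg ≈ 308.8 mOsm/kg
Osmolar gap = measured − calculated = 312 − 308.8 = 3.2 mOsm/kg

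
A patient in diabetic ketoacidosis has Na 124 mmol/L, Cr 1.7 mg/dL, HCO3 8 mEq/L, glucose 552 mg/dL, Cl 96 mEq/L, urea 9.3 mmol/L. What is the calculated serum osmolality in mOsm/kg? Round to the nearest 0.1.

288.0 mOsm/kg

Calculated osmolality = 2·Na + glucose/18 + urea
= 2·124 + 552/18 + 9.3
= 248 + 30.67 + 9.30
= 287.97 mOsm/kg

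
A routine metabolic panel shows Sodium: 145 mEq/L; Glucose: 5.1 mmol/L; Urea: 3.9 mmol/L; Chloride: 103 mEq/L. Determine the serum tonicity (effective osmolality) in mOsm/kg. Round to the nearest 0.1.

295.1 mOsm/kg

Effective osmolality excludes urea (freely permeant across cell membranes):
2·Na + glucose
= 2·145 + 5.1
= 290 + 5.1
= 295.1 mOsm/kg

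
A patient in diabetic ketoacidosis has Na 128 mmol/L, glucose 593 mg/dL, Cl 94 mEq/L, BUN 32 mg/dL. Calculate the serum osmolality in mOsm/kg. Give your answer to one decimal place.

Calculated osmolality = 2·Na + glucose/18 + BUN/2.8
= 2·128 + 593/18 + 32/2.8
= 256 + 32.94 + 11.43
= 300.37 mOsm/kg

300.4 mOsm/kg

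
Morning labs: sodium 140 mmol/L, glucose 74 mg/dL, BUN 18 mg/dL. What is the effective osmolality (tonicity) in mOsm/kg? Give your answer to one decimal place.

Effective osmolality excludes urea (freely permeant across cell membranes):
2·Na + glucose/18
= 2·140 + 74/18
= 280 + 4.11
= 284.11 mOsm/kg

284.1 mOsm/kg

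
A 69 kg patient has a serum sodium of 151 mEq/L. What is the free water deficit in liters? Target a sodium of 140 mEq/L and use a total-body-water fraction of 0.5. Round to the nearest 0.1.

TBW = 0.5 · 69 = 34.5 L
Free water deficit = TBW · (Na/140 − 1)
= 34.5 · (151/140 − 1)
= 34.5 · 0.0786
= 2.71 L

2.7 L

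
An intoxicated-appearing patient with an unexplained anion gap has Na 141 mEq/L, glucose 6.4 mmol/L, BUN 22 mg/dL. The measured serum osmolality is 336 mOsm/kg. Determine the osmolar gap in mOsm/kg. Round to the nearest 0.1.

39.7 mOsm/kg

Calculated osmolality = 2·Na + glucose + BUN/2.8
= 2·141 + 6.4 + 22/2.8
= 282 + 6.40 + 7.86
= 296.26 mOsm/kg ≈ 296.3 mOsm/kg
Osmolar gap = measured − calculated = 336 − 296.3 = 39.7 mOsm/kg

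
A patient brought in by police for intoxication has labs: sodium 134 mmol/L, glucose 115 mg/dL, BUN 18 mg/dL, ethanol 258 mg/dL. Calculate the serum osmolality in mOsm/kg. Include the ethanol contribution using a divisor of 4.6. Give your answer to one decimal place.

336.9 mOsm/kg

Calculated osmolality = 2·Na + glucose/18 + BUN/2.8 + ethanol/4.6
= 2·134 + 115/18 + 18/2.8 + 258/4.6
= 268 + 6.39 + 6.43 + 56.09
= 336.91 mOsm/kg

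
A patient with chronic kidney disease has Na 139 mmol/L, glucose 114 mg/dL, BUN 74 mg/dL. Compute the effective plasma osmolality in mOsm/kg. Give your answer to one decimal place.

284.3 mOsm/kg

Effective osmolality excludes urea (freely permeant across cell membranes):
2·Na + glucose/18
= 2·139 + 114/18
= 278 + 6.33
= 284.33 mOsm/kg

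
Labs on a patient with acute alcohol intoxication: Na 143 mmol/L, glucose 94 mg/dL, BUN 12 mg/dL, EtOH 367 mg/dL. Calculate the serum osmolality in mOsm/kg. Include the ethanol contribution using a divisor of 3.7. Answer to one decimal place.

Calculated osmolality = 2·Na + glucose/18 + BUN/2.8 + ethanol/3.7
= 2·143 + 94/18 + 12/2.8 + 367/3.7
= 286 + 5.22 + 4.29 + 99.19
= 394.7 mOsm/kg

394.7 mOsm/kg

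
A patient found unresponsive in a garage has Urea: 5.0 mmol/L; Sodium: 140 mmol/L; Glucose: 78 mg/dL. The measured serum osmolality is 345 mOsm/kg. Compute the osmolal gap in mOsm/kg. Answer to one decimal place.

Calculated osmolality = 2·Na + glucose/18 + urea
= 2·140 + 78/18 + 5
= 280 + 4.33 + 5
= 289.33 mOsm/kg ≈ 289.3 mOsm/kg
Osmolar gap = measured − calculated = 345 − 289.3 = 55.7 mOsm/kg

55.7 mOsm/kg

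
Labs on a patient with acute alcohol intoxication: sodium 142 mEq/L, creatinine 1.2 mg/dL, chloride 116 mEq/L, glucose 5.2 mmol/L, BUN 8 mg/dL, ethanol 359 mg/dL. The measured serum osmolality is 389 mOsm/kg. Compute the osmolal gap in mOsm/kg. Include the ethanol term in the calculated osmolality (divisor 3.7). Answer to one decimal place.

Calculated osmolality = 2·Na + glucose + BUN/2.8 + ethanol/3.7
= 2·142 + 5.2 + 8/2.8 + 359/3.7
= 284 + 5.20 + 2.86 + 97.03
= 389.09 mOsm/kg ≈ 389.1 mOsm/kg
Osmolar gap = measured − calculated = 389 − 389.1 = -0.1 mOsm/kg

-0.1 mOsm/kg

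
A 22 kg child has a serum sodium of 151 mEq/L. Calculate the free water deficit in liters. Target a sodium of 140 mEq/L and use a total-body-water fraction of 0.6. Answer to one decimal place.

TBW = 0.6 · 22 = 13.2 L
Free water deficit = TBW · (Na/140 − 1)
= 13.2 · (151/140 − 1)
= 13.2 · 0.0786
= 1.04 L

1.0 L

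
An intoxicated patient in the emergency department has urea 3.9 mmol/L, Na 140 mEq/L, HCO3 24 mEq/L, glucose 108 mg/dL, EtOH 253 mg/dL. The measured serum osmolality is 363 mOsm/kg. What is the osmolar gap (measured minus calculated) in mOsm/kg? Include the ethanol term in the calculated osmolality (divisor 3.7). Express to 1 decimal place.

Calculated osmolality = 2·Na + glucose/18 + urea + ethanol/3.7
= 2·140 + 108/18 + 3.9 + 253/3.7
= 280 + 6 + 3.90 + 68.38
= 358.28 mOsm/kg ≈ 358.3 mOsm/kg
Osmolar gap = measured − calculated = 363 − 358.3 = 4.7 mOsm/kg

4.7 mOsm/kg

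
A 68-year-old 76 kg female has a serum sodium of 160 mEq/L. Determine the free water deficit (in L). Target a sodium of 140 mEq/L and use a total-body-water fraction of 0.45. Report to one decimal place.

TBW = 0.45 · 76 = 34.2 L
Free water deficit = TBW · (Na/140 − 1)
= 34.2 · (160/140 − 1)
= 34.2 · 0.1429
= 4.89 L

4.9 L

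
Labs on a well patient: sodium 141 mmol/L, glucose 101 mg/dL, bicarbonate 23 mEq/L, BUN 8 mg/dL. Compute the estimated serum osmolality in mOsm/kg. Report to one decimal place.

Calculated osmolality = 2·Na + glucose/18 + BUN/2.8
= 2·141 + 101/18 + 8/2.8
= 282 + 5.61 + 2.86
= 290.47 mOsm/kg

290.5 mOsm/kg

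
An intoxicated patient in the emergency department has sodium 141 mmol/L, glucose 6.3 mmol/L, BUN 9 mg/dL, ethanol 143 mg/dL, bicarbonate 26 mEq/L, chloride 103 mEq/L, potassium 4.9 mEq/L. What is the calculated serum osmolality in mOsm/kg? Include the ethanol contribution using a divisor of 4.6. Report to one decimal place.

Calculated osmolality = 2·Na + glucose + BUN/2.8 + ethanol/4.6
= 2·141 + 6.3 + 9/2.8 + 143/4.6
= 282 + 6.30 + 3.21 + 31.09
= 322.6 mOsm/kg

322.6 mOsm/kg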